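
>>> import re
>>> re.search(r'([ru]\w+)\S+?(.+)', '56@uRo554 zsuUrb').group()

'uRo554 zsuUrb'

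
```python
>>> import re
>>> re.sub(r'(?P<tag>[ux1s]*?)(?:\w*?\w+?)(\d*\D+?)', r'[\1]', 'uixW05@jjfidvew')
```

'[][][][][][][]'

Pattern: zero or more of one of [ux1s] (lazy) (captured as 'tag'); then zero or more of a word character (lazy), then one or more of a word character (lazy) (non-capturing group); then zero or more of a digit, then one or more of a non-digit (lazy) (captured).
Matches: at [0:2] → 'ui'; at [2:4] → 'xW'; at [4:7] → '05@'; at [7:9] → 'jj'; at [9:11] → 'fi'; ….
Each match is replaced using the text its own group 1 captured.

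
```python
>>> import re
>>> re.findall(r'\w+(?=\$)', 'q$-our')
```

The positive lookaround only admits positions where the adjacent text matches; those characters stay outside the span.
Scanning left to right: at [0:1] → 'q'.
With no groups in the pattern, `findall` gives back each whole match — 1 here.

['q']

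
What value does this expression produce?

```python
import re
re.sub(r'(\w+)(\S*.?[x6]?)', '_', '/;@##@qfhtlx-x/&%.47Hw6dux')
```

'/;@##@_'

Pattern: one or more of a word character (captured); then zero or more of a non-whitespace character, then optionally any character, then optionally one of [x6] (captured).
Matches: at [6:26] → 'qfhtlx-x/&%.47Hw6dux'.
Each match is replaced by '_'.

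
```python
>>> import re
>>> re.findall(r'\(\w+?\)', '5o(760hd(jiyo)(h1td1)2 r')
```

Scanning left to right: at [8:14] → '(jiyo)'; at [14:21] → '(h1td1)'.
With no groups in the pattern, `findall` gives back each whole match — 2 here.

['(jiyo)', '(h1td1)']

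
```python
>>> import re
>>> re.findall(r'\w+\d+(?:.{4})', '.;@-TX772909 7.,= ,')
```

Pattern: one or more of a word character, then one or more of a digit; then exactly 4 of any character (non-capturing group).
Walking the string: at [4:16] → 'TX772909 7.,'.
Since nothing is captured, `findall` lists the 1 matched substring directly.

['TX772909 7.,']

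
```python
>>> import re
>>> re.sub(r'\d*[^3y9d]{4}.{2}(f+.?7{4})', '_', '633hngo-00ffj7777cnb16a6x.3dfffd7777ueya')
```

Pattern: zero or more of a digit, then exactly 4 of any character except [3y9d], then exactly 2 of any character; then one or more of a literal 'f', then optionally any character, then exactly 4 of the literal '7' (captured).
Matches: at [4:17] → 'ngo-00ffj7777'; at [20:36] → '16a6x.3dfffd7777'.
Every occurrence is swapped for '_'.

'633h_cnb_ueya'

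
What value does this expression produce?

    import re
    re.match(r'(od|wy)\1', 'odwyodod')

None

With `match`, the pattern is implicitly anchored at the beginning.
Here the pattern fails at index 0, so the call returns None.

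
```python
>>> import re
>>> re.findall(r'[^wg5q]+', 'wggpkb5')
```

['pkb']

This matches one or more of any character except [wg5q].
Walking the string: at [3:6] → 'pkb'.
`findall` yields the raw match text (1 of them) because the pattern has no groups.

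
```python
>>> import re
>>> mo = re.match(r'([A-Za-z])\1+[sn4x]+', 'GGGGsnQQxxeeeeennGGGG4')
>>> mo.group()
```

'GGGGsn'

`match` is anchored at position 0; if the pattern doesn't fit there, it returns None.
The match spans [0:6] → 'GGGGsn'.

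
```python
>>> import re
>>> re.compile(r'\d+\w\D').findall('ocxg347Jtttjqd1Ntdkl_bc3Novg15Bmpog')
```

This matches one or more of a digit, then a word character; then a non-digit.
With no groups in the pattern, `findall` gives back each whole match — 4 here.

['347Jt', '1Nt', '3No', '15Bm']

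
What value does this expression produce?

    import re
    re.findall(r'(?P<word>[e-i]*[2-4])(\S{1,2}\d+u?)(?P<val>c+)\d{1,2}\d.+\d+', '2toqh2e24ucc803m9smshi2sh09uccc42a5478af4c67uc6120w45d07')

[('h2', 'e24u', 'cc')]

The pattern matches zero or more of a character in [e-i], then a character in [2-4] (captured as 'word'); then 1 to 2 of a non-whitespace character, then one or more of a digit, then optionally a literal 'u' (captured); then one or more of a literal 'c' (captured as 'val'); then 1 to 2 of a digit, then a digit, then one or more of any character; then one or more of a digit.
3 groups means the one result is a tuple of 3 captured strings — 1 here.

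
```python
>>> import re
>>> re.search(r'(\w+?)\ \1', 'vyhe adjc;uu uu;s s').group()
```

The backreference `\1` re-matches whatever the first group consumed, character for character.
The match spans [10:15] → 'uu uu'.

'uu uu'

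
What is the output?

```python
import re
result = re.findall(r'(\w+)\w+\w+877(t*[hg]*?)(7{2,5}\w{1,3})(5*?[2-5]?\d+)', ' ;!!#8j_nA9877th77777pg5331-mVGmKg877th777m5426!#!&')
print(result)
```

The pattern matches one or more of a word character (captured); then one or more of a word character, then one or more of a word character, then the literal '877'; then zero or more of the literal 't', then zero or more of one of [hg] (lazy) (captured); then 2 to 5 of the literal '7', then 1 to 3 of a word character (captured); then zero or more of the literal '5' (lazy), then optionally a character in [2-5], then one or more of a digit (captured).
Scanning left to right: at [5:27] match '8j_nA9877th77777pg5331', groups = ('8j_n', 'th', '77777pg5', '331'); at [28:47] match 'mVGmKg877th777m5426', groups = ('mVGm', 'th', '777m54', '26').
4 groups means each result is a tuple of 4 captured strings — 2 here.

[('8j_n', 'th', '77777pg5', '331'), ('mVGm', 'th', '777m54', '26')]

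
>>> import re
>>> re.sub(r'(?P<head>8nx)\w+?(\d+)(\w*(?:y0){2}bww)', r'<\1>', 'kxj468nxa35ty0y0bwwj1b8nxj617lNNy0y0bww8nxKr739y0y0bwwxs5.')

Each match is replaced using the text its own group 1 captured.

'kxj46<8nx>xs5.'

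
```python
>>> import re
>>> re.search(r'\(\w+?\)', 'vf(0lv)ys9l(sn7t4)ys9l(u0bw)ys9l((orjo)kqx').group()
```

'(0lv)'

The match spans [2:7] → '(0lv)'.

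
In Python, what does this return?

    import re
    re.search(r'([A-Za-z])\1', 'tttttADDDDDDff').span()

(0, 2)

The backreference `\1` re-matches whatever the first group consumed, character for character.
`search` walks the string left to right and returns the first match it finds.
The match spans [0:2] → 'tt'.
Captured: group 1 = 't'.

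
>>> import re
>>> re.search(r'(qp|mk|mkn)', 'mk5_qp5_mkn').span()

(0, 2)

The match spans [0:2] → 'mk'.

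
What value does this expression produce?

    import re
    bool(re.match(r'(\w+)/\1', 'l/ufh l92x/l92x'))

False

`\1` is not a pattern — it's the concrete string captured by group 1, re-applied verbatim.
`re.match` only tries the pattern at the start of the string.
Here the string doesn't start with a match, so the call returns None, and `bool(None)` is False.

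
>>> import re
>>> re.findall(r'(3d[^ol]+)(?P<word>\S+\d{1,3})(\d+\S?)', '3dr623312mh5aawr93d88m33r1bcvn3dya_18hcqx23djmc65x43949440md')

[('3dr623312mh5aawr93d88m33r1bcvn3dya_18hcqx23djmc65x43949', '44', '0m')]

The pattern matches the literal '3d', then one or more of any character except [ol] (captured); then one or more of a non-whitespace character, then 1 to 3 of a digit (captured as 'word'); then one or more of a digit, then optionally a non-whitespace character (captured).
Matches: at [0:59] match '3dr623312mh5aawr93d88m33r1bcvn3dya_18hcqx23djmc65x43949440m', groups = ('3dr623312mh5aawr93d88m33r1bcvn3dya_18hcqx23djmc65x43949', '44', '0m').
With 3 capturing groups, `findall` returns a 3-tuple per match.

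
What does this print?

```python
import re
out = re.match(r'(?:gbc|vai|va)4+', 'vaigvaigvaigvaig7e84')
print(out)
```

None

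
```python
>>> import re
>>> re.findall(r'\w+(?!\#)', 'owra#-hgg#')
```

`(?!…)`/`(?<!…)` only lets a position through if the neighbouring text does NOT match; no characters are consumed.
Scanning left to right: at [0:3] → 'owr'; at [6:8] → 'hg'.
`findall` yields the raw match text (2 of them) because the pattern has no groups.

['owr', 'hg']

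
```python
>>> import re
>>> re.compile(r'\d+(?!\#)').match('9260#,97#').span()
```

(0, 3)

`re.match` won't scan ahead — the pattern has to work from the very first character.
The match spans [0:3] → '926'.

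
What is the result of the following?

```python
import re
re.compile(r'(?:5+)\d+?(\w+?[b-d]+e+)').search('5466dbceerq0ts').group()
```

Pattern: one or more of a literal '5' (non-capturing group); then one or more of a digit (lazy); then one or more of a word character (lazy), then one or more of a character in [b-d], then one or more of the literal 'e' (captured).
`search` walks the string left to right and returns the first match it finds.
The match spans [0:9] → '5466dbcee'.
Captured: group 1 = '66dbcee'.

'5466dbcee'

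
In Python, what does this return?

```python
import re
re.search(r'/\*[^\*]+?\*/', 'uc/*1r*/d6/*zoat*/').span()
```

Unlike `match`, `search` isn't anchored — it looks for the pattern anywhere in the string.
The match spans [2:8] → '/*1r*/'.

(2, 8)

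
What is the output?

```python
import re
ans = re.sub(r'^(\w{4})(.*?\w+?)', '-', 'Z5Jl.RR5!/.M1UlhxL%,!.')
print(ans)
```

Each match is replaced by '-'.

-R5!/.M1UlhxL%,!.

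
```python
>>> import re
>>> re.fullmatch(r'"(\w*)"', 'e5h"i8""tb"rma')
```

None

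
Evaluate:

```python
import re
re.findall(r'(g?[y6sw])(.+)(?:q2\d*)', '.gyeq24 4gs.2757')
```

[('gy', 'e')]

Pattern: optionally the literal 'g', then one of [y6sw] (captured); then one or more of any character (captured); then the literal 'q2', then zero or more of a digit (non-capturing group).
Walking the string: at [1:7] match 'gyeq24', groups = ('gy', 'e').
With 2 capturing groups, `findall` returns a 2-tuple per match.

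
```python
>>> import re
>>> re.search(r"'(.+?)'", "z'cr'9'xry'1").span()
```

(1, 5)

Because the quantifier is non-greedy, it stops expanding at the earliest point where the rest of the pattern can succeed.
`re.search` scans for the first position where the pattern succeeds.
The match spans [1:5] → "'cr'".
Captured: group 1 = 'cr'.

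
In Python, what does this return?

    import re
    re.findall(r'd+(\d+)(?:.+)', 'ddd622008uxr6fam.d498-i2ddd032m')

This matches one or more of a literal 'd'; then one or more of a digit (captured); then one or more of any character (non-capturing group).
With a single group, `findall` returns only what that group captured — 1 item.

['622008']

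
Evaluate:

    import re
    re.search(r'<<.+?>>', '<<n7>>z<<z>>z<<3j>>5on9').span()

(0, 6)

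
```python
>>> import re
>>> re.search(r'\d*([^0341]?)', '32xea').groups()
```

('x',)

This matches zero or more of a digit; then optionally any character except [0341] (captured).
`re.search` tries every starting position until one works.
The match spans [0:3] → '32x'.
Captured: group 1 = 'x'.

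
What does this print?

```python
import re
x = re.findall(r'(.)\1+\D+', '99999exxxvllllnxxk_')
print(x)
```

['9']

`\1` is not a pattern — it's the concrete string captured by group 1, re-applied verbatim.
One capturing group, so `findall` returns just the captured substring from the one match — 1 in all.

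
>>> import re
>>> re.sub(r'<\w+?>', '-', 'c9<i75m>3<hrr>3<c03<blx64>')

'c9-3-3<c03-'

Matches: at [2:8] → '<i75m>'; at [9:14] → '<hrr>'; at [19:26] → '<blx64>'.
Each match is replaced by '-'.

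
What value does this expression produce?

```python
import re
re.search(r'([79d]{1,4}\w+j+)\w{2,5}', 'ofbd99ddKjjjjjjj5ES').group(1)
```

Pattern: 1 to 4 of one of [79d], then one or more of a word character, then one or more of a literal 'j' (captured); then 2 to 5 of a word character.
`re.search` scans for the first position where the pattern succeeds.
The match spans [3:19] → 'd99ddKjjjjjjj5ES'.
Captured: group 1 = 'd99ddKjjjjjjj'.

'd99ddKjjjjjjj'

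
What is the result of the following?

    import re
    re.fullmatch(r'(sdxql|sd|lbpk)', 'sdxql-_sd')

None

`re.fullmatch` requires the pattern to consume the entire string.
Here the string isn't matched end-to-end, so the call returns None.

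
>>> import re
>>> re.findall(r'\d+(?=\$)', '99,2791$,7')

['2791']

The `(?=…)`/`(?<=…)` assertion just peeks at neighbouring text; it doesn't advance the match position.
Scanning left to right: at [3:7] → '2791'.
Since nothing is captured, `findall` lists the 1 matched substring directly.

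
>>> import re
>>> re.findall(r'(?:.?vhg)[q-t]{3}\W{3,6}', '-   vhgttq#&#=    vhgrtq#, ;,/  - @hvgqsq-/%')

The pattern matches optionally any character, then the literal 'vhg' (non-capturing group); then exactly 3 of a character in [q-t], then 3 to 6 of a non-word character.
With no groups in the pattern, `findall` gives back each whole match — 2 here.

[' vhgttq#&#=  ', ' vhgrtq#, ;,/']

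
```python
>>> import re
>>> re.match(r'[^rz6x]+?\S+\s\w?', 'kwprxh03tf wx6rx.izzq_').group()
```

'kwprxh03tf w'

Pattern: one or more of any character except [rz6x] (lazy), then one or more of a non-whitespace character; then whitespace, then optionally a word character.
With `match`, the pattern is implicitly anchored at the beginning.
The match spans [0:12] → 'kwprxh03tf w'.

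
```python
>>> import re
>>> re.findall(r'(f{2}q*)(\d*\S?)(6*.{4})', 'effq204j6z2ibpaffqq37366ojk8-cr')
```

[('ffq', '204j', '6z2ib'), ('ffqq', '37366o', 'jk8-')]

Pattern: exactly 2 of a literal 'f', then zero or more of the literal 'q' (captured); then zero or more of a digit, then optionally a non-whitespace character (captured); then zero or more of a literal '6', then exactly 4 of any character (captured).
Matches: at [1:13] match 'ffq204j6z2ib', groups = ('ffq', '204j', '6z2ib'); at [15:29] match 'ffqq37366ojk8-', groups = ('ffqq', '37366o', 'jk8-').
3 groups means each result is a tuple of 3 captured strings — 2 here.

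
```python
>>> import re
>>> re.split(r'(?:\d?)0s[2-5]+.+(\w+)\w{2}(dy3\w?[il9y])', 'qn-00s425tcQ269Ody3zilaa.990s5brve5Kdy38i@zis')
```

['qn-', 'e', 'dy38i', '@zis']

This matches optionally a digit (non-capturing group); then the literal '0s', then one or more of a character in [2-5], then one or more of any character; then one or more of a word character (captured); then exactly 2 of a word character; then the literal 'dy3', then optionally a word character, then one of [il9y] (captured).
Matches to split on: at [3:41] → '00s425tcQ269Ody3zilaa.990s5brve5Kdy38i'.
Because the pattern has a capturing group, `split` also inserts each captured text between the pieces.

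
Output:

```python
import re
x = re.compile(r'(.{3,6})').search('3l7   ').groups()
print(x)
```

('3l7   ',)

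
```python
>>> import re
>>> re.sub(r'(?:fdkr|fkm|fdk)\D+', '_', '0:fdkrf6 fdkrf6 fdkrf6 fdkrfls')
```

Matches: at [2:7] → 'fdkrf'; at [9:14] → 'fdkrf'; at [16:21] → 'fdkrf'; at [23:30] → 'fdkrfls'.
`sub` substitutes '_' at each match site.

'0:_6 _6 _6 _'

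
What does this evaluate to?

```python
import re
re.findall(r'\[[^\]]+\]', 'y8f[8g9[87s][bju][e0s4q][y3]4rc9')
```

['[8g9[87s]', '[bju]', '[e0s4q]', '[y3]']

With no groups in the pattern, `findall` gives back each whole match — 4 here.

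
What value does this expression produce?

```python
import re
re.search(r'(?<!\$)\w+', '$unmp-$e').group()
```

The negative lookaround is zero-width — it rules out positions where the adjacent text would match, without consuming anything.
The match spans [2:5] → 'nmp'.

'nmp'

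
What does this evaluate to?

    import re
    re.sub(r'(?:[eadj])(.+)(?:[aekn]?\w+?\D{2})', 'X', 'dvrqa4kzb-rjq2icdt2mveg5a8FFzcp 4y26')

Each match is replaced by 'X'.

'X4y26'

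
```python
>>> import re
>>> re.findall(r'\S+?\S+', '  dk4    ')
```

['dk4']

Pattern: one or more of a non-whitespace character (lazy); then one or more of a non-whitespace character.
Walking the string: at [2:5] → 'dk4'.
Since nothing is captured, `findall` lists the 1 matched substring directly.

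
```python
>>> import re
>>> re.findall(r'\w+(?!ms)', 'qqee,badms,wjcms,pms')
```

['qqee', 'badms', 'wjcms', 'pms']

Because the assertion is negative and zero-width, positions next to the forbidden text are skipped.
Matches: at [0:4] → 'qqee'; at [5:10] → 'badms'; at [11:16] → 'wjcms'; at [17:20] → 'pms'.
Since nothing is captured, `findall` lists the 4 matched substrings directly.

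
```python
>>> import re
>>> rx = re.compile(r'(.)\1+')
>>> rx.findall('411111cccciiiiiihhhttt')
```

['1', 'c', 'i', 'h', 't']

A backreference is literal: `\1` must see the identical characters the first group matched.
Matches: at [1:6] match '11111', group 1 = '1'; at [6:10] match 'cccc', group 1 = 'c'; at [10:16] match 'iiiiii', group 1 = 'i'; at [16:19] match 'hhh', group 1 = 'h'; at [19:22] match 'ttt', group 1 = 't'.
One capturing group, so `findall` returns just the captured substring from each match — 5 in all.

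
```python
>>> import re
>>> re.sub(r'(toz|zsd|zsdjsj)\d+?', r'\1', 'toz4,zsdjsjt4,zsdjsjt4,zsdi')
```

'toz,zsdjsjt4,zsdjsjt4,zsdi'

Matches: at [0:4] → 'toz4'.
Each match is replaced using the text its own group 1 captured.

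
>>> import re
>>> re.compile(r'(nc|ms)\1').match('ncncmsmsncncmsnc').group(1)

'nc'

`\1` is not a pattern — it's the concrete string captured by group 1, re-applied verbatim.
With `match`, the pattern is implicitly anchored at the beginning.
The match spans [0:4] → 'ncnc'.
Captured: group 1 = 'nc'.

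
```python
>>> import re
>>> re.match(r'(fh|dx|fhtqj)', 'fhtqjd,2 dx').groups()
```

The match spans [0:2] → 'fh'.
Captured: group 1 = 'fh'.

('fh',)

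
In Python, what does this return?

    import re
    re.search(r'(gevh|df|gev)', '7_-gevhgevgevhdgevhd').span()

(3, 7)

`|` is ordered: at each position the engine commits to the first alternative that works.
The match spans [3:7] → 'gevh'.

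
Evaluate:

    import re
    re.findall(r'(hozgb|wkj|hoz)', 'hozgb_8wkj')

`|` is ordered: at each position the engine commits to the first alternative that works.
Matches: at [0:5] match 'hozgb', group 1 = 'hozgb'; at [7:10] match 'wkj', group 1 = 'wkj'.
With a single group, `findall` returns only what that group captured — 2 items.

['hozgb', 'wkj']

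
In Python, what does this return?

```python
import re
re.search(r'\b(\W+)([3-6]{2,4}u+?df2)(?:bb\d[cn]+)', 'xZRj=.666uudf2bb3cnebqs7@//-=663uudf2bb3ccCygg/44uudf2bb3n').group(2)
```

The pattern matches a word boundary (`\b`, zero-width); then one or more of a non-word character (captured); then 2 to 4 of a character in [3-6], then one or more of a literal 'u' (lazy), then the literal 'df2' (captured); then the literal 'bb', then a digit, then one or more of one of [cn] (non-capturing group).
`search` walks the string left to right and returns the first match it finds.
The match spans [4:19] → '=.666uudf2bb3cn'.
Captured: group 1 = '=.', group 2 = '666uudf2'.

'666uudf2'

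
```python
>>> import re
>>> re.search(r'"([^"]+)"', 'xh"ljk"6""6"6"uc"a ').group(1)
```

'ljk'

The match spans [2:7] → '"ljk"'.
Captured: group 1 = 'ljk'.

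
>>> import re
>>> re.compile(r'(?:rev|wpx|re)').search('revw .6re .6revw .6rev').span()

(0, 3)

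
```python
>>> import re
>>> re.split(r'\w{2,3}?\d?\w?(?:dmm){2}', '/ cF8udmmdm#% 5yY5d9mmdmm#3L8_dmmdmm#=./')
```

This matches 2 to 3 of a word character (lazy); then optionally a digit, then optionally a word character, then the literal 'dmm' repeated 2 times.
Matches to split on: at [26:36] → '3L8_dmmdmm'.
Splitting on the pattern gives 2 pieces.

['/ cF8udmmdm#% 5yY5d9mmdmm#', '#=./']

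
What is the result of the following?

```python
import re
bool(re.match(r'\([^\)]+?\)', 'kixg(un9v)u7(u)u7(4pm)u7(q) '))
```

`re.match` won't scan ahead — the pattern has to work from the very first character.
Here the string doesn't start with a match, so the call returns None, and `bool(None)` is False.

False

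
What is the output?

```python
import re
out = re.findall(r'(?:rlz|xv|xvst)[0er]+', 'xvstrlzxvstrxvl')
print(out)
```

Matches: at [0:5] → 'xvstr'; at [7:12] → 'xvstr'.
`findall` yields the raw match text (2 of them) because the pattern has no groups.

['xvstr', 'xvstr']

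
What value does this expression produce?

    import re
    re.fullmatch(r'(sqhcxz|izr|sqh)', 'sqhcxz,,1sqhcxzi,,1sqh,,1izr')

None

`re.fullmatch` is like wrapping the pattern in `^…$` (in single-line mode).
Here there's no way to consume every character, so the call returns None.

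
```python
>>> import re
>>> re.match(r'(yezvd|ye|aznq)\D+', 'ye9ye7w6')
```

None

`re.match` won't scan ahead — the pattern has to work from the very first character.
Here position 0 doesn't satisfy it, so the call returns None.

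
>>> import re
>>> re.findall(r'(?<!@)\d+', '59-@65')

['59', '5']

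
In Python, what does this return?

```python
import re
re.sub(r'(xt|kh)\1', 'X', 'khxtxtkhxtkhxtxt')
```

After group 1 captures some text, `\1` only succeeds where that same text appears again.
Matches: at [2:6] → 'xtxt'; at [12:16] → 'xtxt'.
Each match is replaced by 'X'.

'khXkhxtkhX'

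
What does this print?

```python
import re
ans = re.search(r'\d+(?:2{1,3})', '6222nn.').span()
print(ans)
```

(0, 4)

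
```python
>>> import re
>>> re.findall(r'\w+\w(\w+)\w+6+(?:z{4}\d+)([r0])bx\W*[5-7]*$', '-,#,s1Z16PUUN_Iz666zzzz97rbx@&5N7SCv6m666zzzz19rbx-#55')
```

The pattern matches one or more of a word character, then a word character; then one or more of a word character (captured); then one or more of a word character, then one or more of a literal '6'; then exactly 4 of a literal 'z', then one or more of a digit (non-capturing group); then one of [r0] (captured); then the literal 'bx', then zero or more of a non-word character, then zero or more of a character in [5-7]; then anchored at the end.
Multiple groups make `findall` return tuples — one 2-tuple for the one match.

[('6', 'r')]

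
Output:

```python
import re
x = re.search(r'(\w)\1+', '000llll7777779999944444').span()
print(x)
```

After group 1 captures some text, `\1` only succeeds where that same text appears again.
The match spans [0:3] → '000'.

(0, 3)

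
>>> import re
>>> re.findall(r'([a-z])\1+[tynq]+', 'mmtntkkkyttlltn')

['m', 'k', 'l']

`\1` is not a pattern — it's the concrete string captured by group 1, re-applied verbatim.
Matches: at [0:5] match 'mmtnt', group 1 = 'm'; at [5:11] match 'kkkytt', group 1 = 'k'; at [11:15] match 'lltn', group 1 = 'l'.
With a single group, `findall` returns only what that group captured — 3 items.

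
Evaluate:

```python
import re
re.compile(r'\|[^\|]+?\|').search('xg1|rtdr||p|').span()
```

`search` walks the string left to right and returns the first match it finds.
The match spans [3:9] → '|rtdr|'.

(3, 9)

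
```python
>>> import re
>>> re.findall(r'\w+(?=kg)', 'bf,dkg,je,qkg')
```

['d', 'q']

The positive lookaround only admits positions where the adjacent text matches; those characters stay outside the span.
Walking the string: at [3:4] → 'd'; at [10:11] → 'q'.
With no groups in the pattern, `findall` gives back each whole match — 2 here.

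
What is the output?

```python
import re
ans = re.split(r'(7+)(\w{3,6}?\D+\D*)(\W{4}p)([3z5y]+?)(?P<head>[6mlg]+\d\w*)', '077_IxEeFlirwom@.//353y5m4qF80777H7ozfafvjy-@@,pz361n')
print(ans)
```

Pattern: one or more of a literal '7' (captured); then 3 to 6 of a word character (lazy), then one or more of a non-digit, then zero or more of a non-digit (captured); then exactly 4 of a non-word character, then the literal 'p' (captured); then one or more of one of [3z5y] (lazy) (captured); then one or more of one of [6mlg], then a digit, then zero or more of a word character (captured as 'head').
Matches to split on: at [30:53] → '777H7ozfafvjy-@@,pz361n'.
With a capturing group present, the delimiter's captured portion is kept in the result list.

['077_IxEeFlirwom@.//353y5m4qF80', '777', 'H7ozfafvjy', '-@@,p', 'z3', '61n', '']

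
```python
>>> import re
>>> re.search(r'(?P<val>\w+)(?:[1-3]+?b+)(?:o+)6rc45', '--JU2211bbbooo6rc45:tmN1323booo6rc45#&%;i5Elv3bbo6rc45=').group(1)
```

The match spans [2:19] → 'JU2211bbbooo6rc45'.
Captured: group 1 = 'JU221'.

'JU221'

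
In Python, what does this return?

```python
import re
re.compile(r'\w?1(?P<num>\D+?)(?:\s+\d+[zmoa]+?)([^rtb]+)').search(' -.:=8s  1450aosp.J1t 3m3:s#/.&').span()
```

This matches optionally a word character, then a literal '1'; then one or more of a non-digit (lazy) (captured as 'num'); then one or more of whitespace, then one or more of a digit, then one or more of one of [zmoa] (lazy) (non-capturing group); then one or more of any character except [rtb] (captured).
`search` walks the string left to right and returns the first match it finds.
The match spans [18:31] → 'J1t 3m3:s#/.&'.
Captured: group 1 = 't', group 2 = '3:s#/.&'.

(18, 31)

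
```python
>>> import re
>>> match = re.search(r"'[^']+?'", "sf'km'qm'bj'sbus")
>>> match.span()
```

Unlike `match`, `search` isn't anchored — it looks for the pattern anywhere in the string.
The match spans [2:6] → "'km'".

(2, 6)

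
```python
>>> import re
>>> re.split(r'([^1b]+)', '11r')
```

The group in the pattern means `split` returns the separators' captures alongside the pieces.

['11', 'r', '']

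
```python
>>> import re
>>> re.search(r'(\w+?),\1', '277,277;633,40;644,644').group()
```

After group 1 captures some text, `\1` only succeeds where that same text appears again.
The match spans [0:7] → '277,277'.

'277,277'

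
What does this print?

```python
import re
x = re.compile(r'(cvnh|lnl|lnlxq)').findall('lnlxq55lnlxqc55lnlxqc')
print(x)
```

`|` is ordered: at each position the engine commits to the first alternative that works.
Matches: at [0:3] match 'lnl', group 1 = 'lnl'; at [7:10] match 'lnl', group 1 = 'lnl'; at [15:18] match 'lnl', group 1 = 'lnl'.
With a single group, `findall` returns only what that group captured — 3 items.

['lnl', 'lnl', 'lnl']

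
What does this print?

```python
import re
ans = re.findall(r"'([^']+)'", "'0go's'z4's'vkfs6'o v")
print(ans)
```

['0go', 'z4', 'vkfs6']

Matches: at [0:5] match "'0go'", group 1 = '0go'; at [6:10] match "'z4'", group 1 = 'z4'; at [11:18] match "'vkfs6'", group 1 = 'vkfs6'.
Because there's exactly one group, `findall` drops the full match and keeps group 1 from each hit.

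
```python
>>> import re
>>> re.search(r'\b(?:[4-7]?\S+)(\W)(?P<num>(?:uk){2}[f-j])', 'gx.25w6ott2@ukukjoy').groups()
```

This matches a word boundary (`\b`, zero-width); then optionally a character in [4-7], then one or more of a non-whitespace character (non-capturing group); then a non-word character (captured); then the literal 'uk' repeated 2 times, then a character in [f-j] (captured as 'num').
`re.search` scans for the first position where the pattern succeeds.
The match spans [0:17] → 'gx.25w6ott2@ukukj'.
Captured: group 1 = '@', group 2 = 'ukukj'.

('@', 'ukukj')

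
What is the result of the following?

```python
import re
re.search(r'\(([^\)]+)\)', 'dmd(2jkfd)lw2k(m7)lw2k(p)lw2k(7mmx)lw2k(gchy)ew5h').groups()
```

('2jkfd',)

The match spans [3:10] → '(2jkfd)'.
Captured: group 1 = '2jkfd'.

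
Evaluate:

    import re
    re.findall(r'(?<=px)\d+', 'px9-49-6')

['9']

The `(?=…)`/`(?<=…)` assertion just peeks at neighbouring text; it doesn't advance the match position.
`findall` yields the raw match text (1 of them) because the pattern has no groups.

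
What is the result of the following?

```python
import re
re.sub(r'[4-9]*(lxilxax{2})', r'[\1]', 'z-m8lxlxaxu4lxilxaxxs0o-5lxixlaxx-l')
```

'z-m8lxlxaxu[lxilxaxx]s0o-5lxixlaxx-l'

The replacement refers to a captured group, so each match is rewritten using its own captured text.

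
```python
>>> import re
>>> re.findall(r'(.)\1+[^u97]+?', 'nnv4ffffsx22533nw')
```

`\1` has to match the exact text group 1 already captured.
With a single group, `findall` returns only what that group captured — 4 items.

['n', 'f', '2', '3']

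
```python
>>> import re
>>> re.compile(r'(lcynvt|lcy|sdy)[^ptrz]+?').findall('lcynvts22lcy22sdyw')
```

['lcynvt', 'lcy', 'sdy']

Branches in `(...|...)` are attempted left-to-right; the first branch that allows the whole pattern to succeed is taken.
One capturing group, so `findall` returns just the captured substring from each match — 3 in all.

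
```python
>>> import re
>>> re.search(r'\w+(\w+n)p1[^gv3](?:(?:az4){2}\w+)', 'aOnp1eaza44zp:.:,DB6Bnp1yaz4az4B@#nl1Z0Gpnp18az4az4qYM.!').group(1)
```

'Bn'

The match spans [17:32] → 'DB6Bnp1yaz4az4B'.
Captured: group 1 = 'Bn'.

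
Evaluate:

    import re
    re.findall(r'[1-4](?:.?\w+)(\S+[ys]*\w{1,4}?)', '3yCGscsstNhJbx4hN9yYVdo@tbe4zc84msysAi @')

['@tbe4zc84msysAi']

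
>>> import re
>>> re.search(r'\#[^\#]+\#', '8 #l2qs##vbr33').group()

'#l2qs#'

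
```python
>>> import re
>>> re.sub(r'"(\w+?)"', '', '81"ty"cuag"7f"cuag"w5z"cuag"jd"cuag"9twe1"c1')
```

'81cuagcuagcuagcuagc1'

Every occurrence is swapped for ''.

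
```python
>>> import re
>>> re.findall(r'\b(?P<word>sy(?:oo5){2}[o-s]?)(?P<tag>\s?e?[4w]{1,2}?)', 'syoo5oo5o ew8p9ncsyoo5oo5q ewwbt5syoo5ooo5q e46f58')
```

This matches a word boundary (`\b`, zero-width); then the literal 'sy', then the literal 'oo5' repeated 2 times, then optionally a character in [o-s] (captured as 'word'); then optionally whitespace, then optionally the literal 'e', then 1 to 2 of one of [4w] (lazy) (captured as 'tag').
2 groups means the one result is a tuple of 2 captured strings — 1 here.

[('syoo5oo5o', ' ew')]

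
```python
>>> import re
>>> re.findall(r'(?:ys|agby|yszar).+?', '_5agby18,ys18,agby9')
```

['agby1', 'ys1', 'agby9']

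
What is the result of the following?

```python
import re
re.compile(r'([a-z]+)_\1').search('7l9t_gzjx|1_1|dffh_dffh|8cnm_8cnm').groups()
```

`\1` is not a pattern — it's the concrete string captured by group 1, re-applied verbatim.
`re.search` scans for the first position where the pattern succeeds.
The match spans [14:23] → 'dffh_dffh'.
Captured: group 1 = 'dffh'.

('dffh',)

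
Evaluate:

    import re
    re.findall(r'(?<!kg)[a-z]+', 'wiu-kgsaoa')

Because the assertion is negative and zero-width, positions next to the forbidden text are skipped.
`findall` yields the raw match text (2 of them) because the pattern has no groups.

['wiu', 'kgsaoa']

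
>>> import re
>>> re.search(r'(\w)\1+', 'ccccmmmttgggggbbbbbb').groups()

('c',)

The match spans [0:4] → 'cccc'.
Captured: group 1 = 'c'.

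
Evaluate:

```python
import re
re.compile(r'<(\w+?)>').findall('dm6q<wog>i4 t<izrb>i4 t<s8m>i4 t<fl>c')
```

['wog', 'izrb', 's8m', 'fl']

Matches: at [4:9] match '<wog>', group 1 = 'wog'; at [13:19] match '<izrb>', group 1 = 'izrb'; at [23:28] match '<s8m>', group 1 = 's8m'; at [32:36] match '<fl>', group 1 = 'fl'.
With a single group, `findall` returns only what that group captured — 4 items.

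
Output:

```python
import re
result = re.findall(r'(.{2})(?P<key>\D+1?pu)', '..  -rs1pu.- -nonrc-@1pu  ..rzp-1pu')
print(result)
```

[('..', '  -rs1pu'), ('.-', ' -nonrc-@1pu'), ('  ', '..rzp-1pu')]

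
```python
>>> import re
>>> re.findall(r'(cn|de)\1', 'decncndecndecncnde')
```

['cn', 'cn']

After group 1 captures some text, `\1` only succeeds where that same text appears again.
Walking the string: at [2:6] match 'cncn', group 1 = 'cn'; at [12:16] match 'cncn', group 1 = 'cn'.
`findall` collects group 1 from each match (2 total).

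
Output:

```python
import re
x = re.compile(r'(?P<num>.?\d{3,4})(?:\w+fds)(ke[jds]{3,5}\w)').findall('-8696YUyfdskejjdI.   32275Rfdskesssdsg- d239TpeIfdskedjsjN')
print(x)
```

Multiple groups make `findall` return tuples — one 2-tuple for each match.

[('-8696', 'kejjdI'), (' 3227', 'kesssdsg'), ('d239', 'kedjsjN')]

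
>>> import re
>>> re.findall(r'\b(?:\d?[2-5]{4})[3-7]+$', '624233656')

Pattern: a word boundary (`\b`, zero-width); then optionally a digit, then exactly 4 of a character in [2-5] (non-capturing group); then one or more of a character in [3-7]; then anchored at the end.
Scanning left to right: at [0:9] → '624233656'.
Since nothing is captured, `findall` lists the 1 matched substring directly.

['624233656']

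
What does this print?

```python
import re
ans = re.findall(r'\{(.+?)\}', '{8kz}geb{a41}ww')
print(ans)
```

Lazy quantifiers expand one character at a time until the remainder of the pattern can match.
With a single group, `findall` returns only what that group captured — 2 items.

['8kz', 'a41']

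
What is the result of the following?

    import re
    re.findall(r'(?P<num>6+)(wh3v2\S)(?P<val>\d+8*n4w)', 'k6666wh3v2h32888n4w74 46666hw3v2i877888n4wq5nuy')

[('6666', 'wh3v2h', '32888n4w')]

`findall` packs the 3 group values into a tuple for every match.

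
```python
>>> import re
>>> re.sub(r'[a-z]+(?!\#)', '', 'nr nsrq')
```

' '

`(?!…)`/`(?<!…)` only lets a position through if the neighbouring text does NOT match; no characters are consumed.
`sub` substitutes '' at each match site.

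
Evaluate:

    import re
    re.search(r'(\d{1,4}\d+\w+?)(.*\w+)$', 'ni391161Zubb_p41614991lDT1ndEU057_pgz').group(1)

This matches 1 to 4 of a digit, then one or more of a digit, then one or more of a word character (lazy) (captured); then zero or more of any character, then one or more of a word character (captured); then anchored at the end.
A `+?`/`*?`/`{m,n}?` starts at its minimum and grows only as far as needed for what follows to match.
Unlike `match`, `search` isn't anchored — it looks for the pattern anywhere in the string.
The match spans [2:37] → '391161Zubb_p41614991lDT1ndEU057_pgz'.
Captured: group 1 = '391161Z', group 2 = 'ubb_p41614991lDT1ndEU057_pgz'.

'391161Z'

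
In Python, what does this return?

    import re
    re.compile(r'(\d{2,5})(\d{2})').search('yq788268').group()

The match spans [2:8] → '788268'.

'788268'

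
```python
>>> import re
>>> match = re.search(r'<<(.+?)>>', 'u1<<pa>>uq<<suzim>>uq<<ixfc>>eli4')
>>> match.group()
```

'<<pa>>'

With the lazy modifier that quantifier settles for the fewest repetitions that let the rest of the pattern succeed (the atoms after it are unaffected and can still be greedy).
Unlike `match`, `search` isn't anchored — it looks for the pattern anywhere in the string.
The match spans [2:8] → '<<pa>>'.
Captured: group 1 = 'pa'.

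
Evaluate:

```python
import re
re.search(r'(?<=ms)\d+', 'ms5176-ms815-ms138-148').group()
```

'5176'

The positive lookaround only admits positions where the adjacent text matches; those characters stay outside the span.
Unlike `match`, `search` isn't anchored — it looks for the pattern anywhere in the string.
The match spans [2:6] → '5176'.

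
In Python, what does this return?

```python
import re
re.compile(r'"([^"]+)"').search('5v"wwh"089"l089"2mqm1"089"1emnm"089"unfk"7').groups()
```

The match spans [2:7] → '"wwh"'.
Captured: group 1 = 'wwh'.

('wwh',)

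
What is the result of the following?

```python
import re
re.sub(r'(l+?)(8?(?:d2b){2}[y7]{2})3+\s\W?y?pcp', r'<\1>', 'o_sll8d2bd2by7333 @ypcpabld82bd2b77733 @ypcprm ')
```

This matches one or more of a literal 'l' (lazy) (captured); then optionally the literal '8', then the literal 'd2b' repeated 2 times, then exactly 2 of one of [y7] (captured); then one or more of the literal '3', then whitespace; then optionally a non-word character, then optionally a literal 'y', then the literal 'pcp'.
Matches: at [3:23] → 'll8d2bd2by7333 @ypcp'.
`\1` in the replacement pulls in group 1's text for each match.

'o_s<ll>abld82bd2b77733 @ypcprm '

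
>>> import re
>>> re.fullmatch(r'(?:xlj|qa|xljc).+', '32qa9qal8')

None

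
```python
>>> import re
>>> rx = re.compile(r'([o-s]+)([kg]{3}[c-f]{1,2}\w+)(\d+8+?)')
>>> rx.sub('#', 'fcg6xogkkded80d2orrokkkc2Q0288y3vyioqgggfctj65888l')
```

The pattern matches one or more of a character in [o-s] (captured); then exactly 3 of one of [kg], then 1 to 2 of a character in [c-f], then one or more of a word character (captured); then one or more of a digit, then one or more of a literal '8' (lazy) (captured).
Matches: at [5:49] → 'ogkkded80d2orrokkkc2Q0288y3vyioqgggfctj65888'.
Every occurrence is swapped for '#'.

'fcg6x#l'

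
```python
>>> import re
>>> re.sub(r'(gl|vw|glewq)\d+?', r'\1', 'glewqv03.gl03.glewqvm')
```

Matches: at [9:12] → 'gl0'.
Each match is replaced using the text its own group 1 captured.

'glewqv03.gl3.glewqvm'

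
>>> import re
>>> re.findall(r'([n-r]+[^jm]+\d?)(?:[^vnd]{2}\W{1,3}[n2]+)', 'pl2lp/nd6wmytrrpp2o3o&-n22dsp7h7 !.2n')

This matches one or more of a character in [n-r], then one or more of any character except [jm], then optionally a digit (captured); then exactly 2 of any character except [vnd], then 1 to 3 of a non-word character, then one or more of one of [n2] (non-capturing group).
Matches: at [0:7] match 'pl2lp/n', group 1 = 'pl2'; at [13:37] match 'rrpp2o3o&-n22dsp7h7 !.2n', group 1 = 'rrpp2o3o&-n22dsp7h7'.
With a single group, `findall` returns only what that group captured — 2 items.

['pl2', 'rrpp2o3o&-n22dsp7h7']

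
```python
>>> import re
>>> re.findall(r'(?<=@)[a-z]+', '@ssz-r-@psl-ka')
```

Because the assertion is zero-width, the text it checks is not consumed and won't appear in the result.
Scanning left to right: at [1:4] → 'ssz'; at [8:11] → 'psl'.
With no groups in the pattern, `findall` gives back each whole match — 2 here.

['ssz', 'psl']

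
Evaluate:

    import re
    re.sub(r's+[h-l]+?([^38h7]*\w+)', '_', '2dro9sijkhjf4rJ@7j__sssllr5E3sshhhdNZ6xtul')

'2dro9_@7j___'

The pattern matches one or more of a literal 's', then one or more of a character in [h-l] (lazy); then zero or more of any character except [38h7], then one or more of a word character (captured).
The `?` after the quantifier makes it lazy — it takes as little as possible before letting the rest of the pattern try.
Matches: at [5:15] → 'sijkhjf4rJ'; at [20:42] → 'sssllr5E3sshhhdNZ6xtul'.
`sub` substitutes '_' at each match site.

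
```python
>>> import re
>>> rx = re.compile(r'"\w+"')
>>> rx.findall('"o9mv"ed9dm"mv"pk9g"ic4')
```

Matches: at [0:6] → '"o9mv"'; at [11:15] → '"mv"'.
Since nothing is captured, `findall` lists the 2 matched substrings directly.

['"o9mv"', '"mv"']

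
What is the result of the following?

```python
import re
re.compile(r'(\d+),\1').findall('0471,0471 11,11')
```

['0471', '11']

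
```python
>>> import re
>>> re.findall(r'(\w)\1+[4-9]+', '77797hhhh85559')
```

`\1` has to match the exact text group 1 already captured.
Matches: at [0:5] match '77797', group 1 = '7'; at [5:14] match 'hhhh85559', group 1 = 'h'.
With a single group, `findall` returns only what that group captured — 2 items.

['7', 'h']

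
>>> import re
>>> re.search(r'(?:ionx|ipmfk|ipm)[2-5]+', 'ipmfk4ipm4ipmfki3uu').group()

'ipmfk4'

`re.search` tries every starting position until one works.
The match spans [0:6] → 'ipmfk4'.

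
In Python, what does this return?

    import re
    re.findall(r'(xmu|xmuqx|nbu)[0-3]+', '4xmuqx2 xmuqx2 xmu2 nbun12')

One capturing group, so `findall` returns just the captured substring from each match — 3 in all.

['xmuqx', 'xmuqx', 'xmu']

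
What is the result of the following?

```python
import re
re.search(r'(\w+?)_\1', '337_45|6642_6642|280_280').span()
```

(7, 16)

After group 1 captures some text, `\1` only succeeds where that same text appears again.
The match spans [7:16] → '6642_6642'.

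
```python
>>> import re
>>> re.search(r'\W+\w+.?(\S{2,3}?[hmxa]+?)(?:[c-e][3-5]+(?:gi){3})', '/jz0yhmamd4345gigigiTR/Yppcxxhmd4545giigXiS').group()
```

Pattern: one or more of a non-word character, then one or more of a word character; then optionally any character; then 2 to 3 of a non-whitespace character (lazy), then one or more of one of [hmxa] (lazy) (captured); then a character in [c-e], then one or more of a character in [3-5], then the literal 'gi' repeated 3 times (non-capturing group).
Unlike `match`, `search` isn't anchored — it looks for the pattern anywhere in the string.
The match spans [0:20] → '/jz0yhmamd4345gigigi'.
Captured: group 1 = 'mam'.

'/jz0yhmamd4345gigigi'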